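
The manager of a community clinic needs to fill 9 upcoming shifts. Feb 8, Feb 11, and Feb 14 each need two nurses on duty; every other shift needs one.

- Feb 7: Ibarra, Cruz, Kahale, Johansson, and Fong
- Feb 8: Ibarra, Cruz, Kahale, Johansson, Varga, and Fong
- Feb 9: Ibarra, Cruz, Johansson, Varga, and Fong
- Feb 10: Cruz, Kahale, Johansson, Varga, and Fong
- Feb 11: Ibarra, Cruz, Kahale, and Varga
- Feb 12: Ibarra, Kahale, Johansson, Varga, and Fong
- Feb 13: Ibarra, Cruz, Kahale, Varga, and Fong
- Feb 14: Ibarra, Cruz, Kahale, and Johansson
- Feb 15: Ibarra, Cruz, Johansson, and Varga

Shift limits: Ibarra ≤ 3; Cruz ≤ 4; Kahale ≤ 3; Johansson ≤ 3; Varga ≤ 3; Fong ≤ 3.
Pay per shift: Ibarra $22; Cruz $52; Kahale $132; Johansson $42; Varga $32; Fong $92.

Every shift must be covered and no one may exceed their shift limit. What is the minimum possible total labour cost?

$444

Picking the cheapest available nurse for each shift independently would cost $314, but that ignores the shift limits.
An optimal schedule: Feb 7→Ibarra, Feb 8→Johansson+Cruz, Feb 9→Ibarra, Feb 10→Varga, Feb 11→Varga+Cruz, Feb 12→Johansson, Feb 13→Varga, Feb 14→Johansson+Cruz, Feb 15→Ibarra.
Total: 22 + 42 + 52 + 22 + 32 + 32 + 52 + 42 + 32 + 42 + 52 + 22 = $444.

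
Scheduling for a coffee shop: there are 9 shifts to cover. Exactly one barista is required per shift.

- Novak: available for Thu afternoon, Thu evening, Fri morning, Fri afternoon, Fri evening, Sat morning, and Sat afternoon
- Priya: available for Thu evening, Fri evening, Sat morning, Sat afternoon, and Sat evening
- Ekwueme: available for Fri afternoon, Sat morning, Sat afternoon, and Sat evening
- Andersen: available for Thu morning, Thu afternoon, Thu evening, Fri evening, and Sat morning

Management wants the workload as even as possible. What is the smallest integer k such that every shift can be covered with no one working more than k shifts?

With 4 baristas and 9 worker-slots to fill, someone must work at least ⌈9/4⌉ = 3 shifts, so k ≥ 3.
k = 3 works: Thu morning→Andersen, Thu afternoon→Novak, Thu evening→Priya, Fri morning→Novak, Fri afternoon→Novak, Fri evening→Priya, Sat morning→Ekwueme, Sat afternoon→Ekwueme, Sat evening→Priya.
Loads: Novak 3, Priya 3, Ekwueme 2, Andersen 1 — all ≤ 3.

3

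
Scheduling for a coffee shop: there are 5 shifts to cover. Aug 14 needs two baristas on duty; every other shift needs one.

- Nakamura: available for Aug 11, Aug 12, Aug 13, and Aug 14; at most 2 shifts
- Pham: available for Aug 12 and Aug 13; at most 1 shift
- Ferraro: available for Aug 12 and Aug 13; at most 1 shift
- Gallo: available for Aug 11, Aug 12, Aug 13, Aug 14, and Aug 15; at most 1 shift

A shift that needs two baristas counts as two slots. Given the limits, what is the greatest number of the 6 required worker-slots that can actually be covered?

Total capacity across all baristas is 2+1+1+1 = 5, and 6 slots are needed, so at most 5 can be filled.
An assignment achieving 5: Aug 11→Nakamura, Aug 12→Pham, Aug 13→Ferraro, Aug 14→Nakamura, Aug 15→Gallo.
Loads: Nakamura 2/2, Pham 1/1, Ferraro 1/1, Gallo 1/1.

5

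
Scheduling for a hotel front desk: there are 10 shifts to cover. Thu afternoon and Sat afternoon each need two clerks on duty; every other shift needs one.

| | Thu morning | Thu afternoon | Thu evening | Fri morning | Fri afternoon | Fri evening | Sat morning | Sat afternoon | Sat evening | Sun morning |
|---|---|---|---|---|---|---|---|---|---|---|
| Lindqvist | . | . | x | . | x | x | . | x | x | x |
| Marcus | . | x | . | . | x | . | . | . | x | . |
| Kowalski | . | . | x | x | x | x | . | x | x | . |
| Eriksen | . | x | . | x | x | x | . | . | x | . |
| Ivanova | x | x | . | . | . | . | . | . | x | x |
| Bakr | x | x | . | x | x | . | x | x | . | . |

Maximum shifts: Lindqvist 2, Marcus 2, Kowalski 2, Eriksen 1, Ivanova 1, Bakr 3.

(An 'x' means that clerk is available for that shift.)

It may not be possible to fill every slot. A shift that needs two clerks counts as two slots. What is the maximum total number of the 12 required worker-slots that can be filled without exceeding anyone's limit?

11

Total capacity across all clerks is 2+2+2+1+1+3 = 11, and 12 slots are needed, so at most 11 can be filled.
An assignment achieving 11: Thu morning→Ivanova, Thu afternoon→Marcus+Eriksen, Thu evening→Lindqvist, Fri morning→Kowalski, Fri afternoon→Bakr, Fri evening→Kowalski, Sat morning→Bakr, Sat afternoon→Bakr, Sat evening→Marcus, Sun morning→Lindqvist.
Loads: Lindqvist 2/2, Marcus 2/2, Kowalski 2/2, Eriksen 1/1, Ivanova 1/1, Bakr 3/3.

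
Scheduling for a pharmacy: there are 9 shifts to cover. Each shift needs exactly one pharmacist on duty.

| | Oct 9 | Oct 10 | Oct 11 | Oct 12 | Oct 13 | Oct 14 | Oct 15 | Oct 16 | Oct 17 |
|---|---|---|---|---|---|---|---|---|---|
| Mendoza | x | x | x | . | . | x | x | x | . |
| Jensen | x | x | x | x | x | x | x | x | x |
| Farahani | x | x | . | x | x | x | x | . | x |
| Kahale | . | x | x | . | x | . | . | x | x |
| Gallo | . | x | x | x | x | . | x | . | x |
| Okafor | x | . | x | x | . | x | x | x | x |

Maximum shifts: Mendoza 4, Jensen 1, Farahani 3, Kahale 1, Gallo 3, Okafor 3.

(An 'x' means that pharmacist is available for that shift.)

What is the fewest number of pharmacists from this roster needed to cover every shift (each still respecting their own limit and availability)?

9 slots to fill and no one can take more than 4, so at least ⌈9/4⌉ = 3 pharmacists are needed.
Mendoza, Farahani, and Gallo alone can cover everything: Oct 9→Mendoza, Oct 10→Gallo, Oct 11→Mendoza, Oct 12→Farahani, Oct 13→Farahani, Oct 14→Mendoza, Oct 15→Gallo, Oct 16→Mendoza, Oct 17→Farahani.

3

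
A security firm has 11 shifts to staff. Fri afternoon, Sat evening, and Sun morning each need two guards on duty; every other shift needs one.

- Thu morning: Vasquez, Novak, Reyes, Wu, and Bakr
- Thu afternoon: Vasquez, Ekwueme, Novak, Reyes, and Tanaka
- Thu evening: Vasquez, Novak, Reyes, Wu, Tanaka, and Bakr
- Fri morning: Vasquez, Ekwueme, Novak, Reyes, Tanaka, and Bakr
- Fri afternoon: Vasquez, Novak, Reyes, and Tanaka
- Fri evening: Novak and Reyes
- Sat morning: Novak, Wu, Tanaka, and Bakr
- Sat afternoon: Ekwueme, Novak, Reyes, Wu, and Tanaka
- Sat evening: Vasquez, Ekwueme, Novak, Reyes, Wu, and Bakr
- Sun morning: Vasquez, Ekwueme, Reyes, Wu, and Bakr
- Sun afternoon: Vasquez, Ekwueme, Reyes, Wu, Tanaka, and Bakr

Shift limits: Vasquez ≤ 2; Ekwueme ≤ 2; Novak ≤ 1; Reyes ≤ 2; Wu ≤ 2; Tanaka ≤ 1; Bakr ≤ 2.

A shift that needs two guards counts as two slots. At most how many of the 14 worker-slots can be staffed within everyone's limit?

Total capacity across all guards is 2+2+1+2+2+1+2 = 12, and 14 slots are needed, so at most 12 can be filled.
An assignment achieving 12: Thu morning→Vasquez, Thu afternoon→Ekwueme, Thu evening→Tanaka, Fri morning→Bakr, Fri afternoon→Vasquez+Reyes, Fri evening→Novak, Sat morning→Wu, Sat afternoon→Ekwueme, Sat evening→Bakr, Sun morning→Reyes+Wu.
Loads: Vasquez 2/2, Ekwueme 2/2, Novak 1/1, Reyes 2/2, Wu 2/2, Tanaka 1/1, Bakr 2/2.

12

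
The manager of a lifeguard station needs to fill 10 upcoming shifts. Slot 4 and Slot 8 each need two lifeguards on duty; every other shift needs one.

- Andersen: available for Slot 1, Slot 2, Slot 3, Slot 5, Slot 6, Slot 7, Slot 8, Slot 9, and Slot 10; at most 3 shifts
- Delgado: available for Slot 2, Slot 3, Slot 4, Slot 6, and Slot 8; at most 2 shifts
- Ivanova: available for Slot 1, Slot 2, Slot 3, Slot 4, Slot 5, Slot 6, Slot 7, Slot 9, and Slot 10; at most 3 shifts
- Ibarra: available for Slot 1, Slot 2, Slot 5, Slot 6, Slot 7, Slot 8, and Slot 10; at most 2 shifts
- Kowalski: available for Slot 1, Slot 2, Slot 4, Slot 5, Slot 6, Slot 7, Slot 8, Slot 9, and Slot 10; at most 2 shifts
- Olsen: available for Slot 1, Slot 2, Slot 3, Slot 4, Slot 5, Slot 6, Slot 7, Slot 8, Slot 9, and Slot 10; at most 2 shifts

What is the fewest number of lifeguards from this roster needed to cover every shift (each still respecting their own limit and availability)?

5

12 slots to fill and no one can take more than 3, so at least ⌈12/3⌉ = 4 lifeguards are needed.
Any 4 lifeguards together have capacity at most 3+3+2+2 = 10 < 12 slots, so 4 can never suffice.
Andersen, Delgado, Ivanova, Ibarra, and Kowalski alone can cover everything: Slot 1→Andersen, Slot 2→Delgado, Slot 3→Andersen, Slot 4→Delgado+Ivanova, Slot 5→Ivanova, Slot 6→Kowalski, Slot 7→Ivanova, Slot 8→Ibarra+Kowalski, Slot 9→Andersen, Slot 10→Ibarra.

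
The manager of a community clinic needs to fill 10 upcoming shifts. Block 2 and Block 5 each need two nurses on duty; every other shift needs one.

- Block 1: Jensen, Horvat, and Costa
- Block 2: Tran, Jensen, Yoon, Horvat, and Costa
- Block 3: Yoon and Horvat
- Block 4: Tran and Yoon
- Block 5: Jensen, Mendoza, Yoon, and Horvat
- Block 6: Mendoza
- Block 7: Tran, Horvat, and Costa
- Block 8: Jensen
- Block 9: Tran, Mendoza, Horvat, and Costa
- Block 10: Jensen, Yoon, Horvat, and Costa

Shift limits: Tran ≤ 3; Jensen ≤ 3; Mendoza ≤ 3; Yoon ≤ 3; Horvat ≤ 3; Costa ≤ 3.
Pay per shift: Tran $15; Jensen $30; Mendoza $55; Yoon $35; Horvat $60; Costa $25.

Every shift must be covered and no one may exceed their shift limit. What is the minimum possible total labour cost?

Block 6 can only be covered by Mendoza, so that assignment is forced.
Block 8 can only be covered by Jensen, so that assignment is forced.
Picking the cheapest available nurse for each shift independently would cost $320, but that ignores the shift limits.
An optimal schedule: Block 1→Costa, Block 2→Costa+Jensen, Block 3→Yoon, Block 4→Tran, Block 5→Jensen+Yoon, Block 6→Mendoza, Block 7→Tran, Block 8→Jensen, Block 9→Tran, Block 10→Costa.
Total: 25 + 25 + 30 + 35 + 15 + 30 + 35 + 55 + 15 + 30 + 15 + 25 = $335.

$335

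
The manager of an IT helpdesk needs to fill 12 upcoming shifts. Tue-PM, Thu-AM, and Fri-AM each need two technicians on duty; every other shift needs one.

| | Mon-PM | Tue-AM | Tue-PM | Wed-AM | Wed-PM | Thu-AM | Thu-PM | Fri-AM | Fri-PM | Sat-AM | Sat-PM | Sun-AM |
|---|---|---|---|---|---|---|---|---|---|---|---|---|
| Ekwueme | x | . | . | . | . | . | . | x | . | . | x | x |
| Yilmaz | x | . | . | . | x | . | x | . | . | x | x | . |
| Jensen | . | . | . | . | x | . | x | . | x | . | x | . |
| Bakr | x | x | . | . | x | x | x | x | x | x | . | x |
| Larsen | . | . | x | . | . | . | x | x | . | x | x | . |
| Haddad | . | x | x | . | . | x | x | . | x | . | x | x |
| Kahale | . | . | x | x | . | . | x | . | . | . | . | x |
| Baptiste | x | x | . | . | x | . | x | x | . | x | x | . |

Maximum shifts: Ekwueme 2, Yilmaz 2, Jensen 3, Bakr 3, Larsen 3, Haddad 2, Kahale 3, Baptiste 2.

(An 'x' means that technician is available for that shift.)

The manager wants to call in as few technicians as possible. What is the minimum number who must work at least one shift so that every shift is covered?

6

15 slots to fill and no one can take more than 3, so at least ⌈15/3⌉ = 5 technicians are needed.
Any 5 technicians together have capacity at most 3+3+3+3+2 = 14 < 15 slots, so 5 can never suffice.
Ekwueme, Yilmaz, Jensen, Bakr, Haddad, and Kahale alone can cover everything: Mon-PM→Ekwueme, Tue-AM→Bakr, Tue-PM→Haddad+Kahale, Wed-AM→Kahale, Wed-PM→Yilmaz, Thu-AM→Bakr+Haddad, Thu-PM→Jensen, Fri-AM→Ekwueme+Bakr, Fri-PM→Jensen, Sat-AM→Yilmaz, Sat-PM→Jensen, Sun-AM→Kahale.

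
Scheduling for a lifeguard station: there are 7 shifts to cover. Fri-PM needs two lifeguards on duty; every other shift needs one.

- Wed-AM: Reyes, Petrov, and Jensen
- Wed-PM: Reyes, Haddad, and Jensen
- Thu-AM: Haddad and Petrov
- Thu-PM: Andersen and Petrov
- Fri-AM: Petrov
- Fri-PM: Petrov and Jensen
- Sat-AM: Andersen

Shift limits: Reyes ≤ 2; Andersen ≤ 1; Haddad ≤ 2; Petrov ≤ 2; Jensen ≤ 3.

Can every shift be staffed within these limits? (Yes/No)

Total capacity is 10 and 8 slots are needed, so capacity alone doesn't rule it out.
Shifts {Thu-PM, Fri-AM, Fri-PM, Sat-AM} need 5 worker-slots in total, but the lifeguards available for any of those shifts (Andersen, Petrov, and Jensen) can supply at most 4 among them. So no valid schedule exists.

No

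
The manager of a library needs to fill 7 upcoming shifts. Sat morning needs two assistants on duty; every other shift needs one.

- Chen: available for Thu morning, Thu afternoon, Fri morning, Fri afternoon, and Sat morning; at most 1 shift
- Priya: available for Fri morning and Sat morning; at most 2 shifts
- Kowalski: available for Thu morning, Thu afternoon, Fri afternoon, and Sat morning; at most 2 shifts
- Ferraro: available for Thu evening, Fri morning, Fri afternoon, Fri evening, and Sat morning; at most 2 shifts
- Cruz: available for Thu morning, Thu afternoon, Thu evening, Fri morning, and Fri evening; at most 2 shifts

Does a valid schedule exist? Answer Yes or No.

One valid schedule: Thu morning→Chen, Thu afternoon→Cruz, Thu evening→Ferraro, Fri morning→Priya, Fri afternoon→Kowalski, Fri evening→Ferraro, Sat morning→Priya+Kowalski.
Loads: Chen 1/1, Priya 2/2, Kowalski 2/2, Ferraro 2/2, Cruz 1/2 — all within limits.

Yes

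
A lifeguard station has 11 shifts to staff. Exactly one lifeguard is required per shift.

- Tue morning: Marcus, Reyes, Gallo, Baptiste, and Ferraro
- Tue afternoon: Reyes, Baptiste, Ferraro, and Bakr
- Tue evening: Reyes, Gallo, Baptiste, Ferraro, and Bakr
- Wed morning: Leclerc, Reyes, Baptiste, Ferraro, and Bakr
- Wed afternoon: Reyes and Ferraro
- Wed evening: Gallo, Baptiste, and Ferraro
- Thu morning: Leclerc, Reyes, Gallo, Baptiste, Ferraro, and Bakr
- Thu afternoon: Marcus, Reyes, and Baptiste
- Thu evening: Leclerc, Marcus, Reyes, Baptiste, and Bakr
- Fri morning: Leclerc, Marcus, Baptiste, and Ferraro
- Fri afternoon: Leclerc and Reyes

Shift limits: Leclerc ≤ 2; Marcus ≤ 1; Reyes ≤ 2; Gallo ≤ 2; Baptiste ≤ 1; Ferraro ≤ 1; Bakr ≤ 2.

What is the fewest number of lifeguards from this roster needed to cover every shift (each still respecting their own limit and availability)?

7

11 slots to fill and no one can take more than 2, so at least ⌈11/2⌉ = 6 lifeguards are needed.
Any 6 lifeguards together have capacity at most 2+2+2+2+1+1 = 10 < 11 slots, so 6 can never suffice.
Leclerc, Marcus, Reyes, Gallo, Baptiste, Ferraro, and Bakr alone can cover everything: Tue morning→Gallo, Tue afternoon→Reyes, Tue evening→Baptiste, Wed morning→Ferraro, Wed afternoon→Reyes, Wed evening→Gallo, Thu morning→Bakr, Thu afternoon→Marcus, Thu evening→Bakr, Fri morning→Leclerc, Fri afternoon→Leclerc.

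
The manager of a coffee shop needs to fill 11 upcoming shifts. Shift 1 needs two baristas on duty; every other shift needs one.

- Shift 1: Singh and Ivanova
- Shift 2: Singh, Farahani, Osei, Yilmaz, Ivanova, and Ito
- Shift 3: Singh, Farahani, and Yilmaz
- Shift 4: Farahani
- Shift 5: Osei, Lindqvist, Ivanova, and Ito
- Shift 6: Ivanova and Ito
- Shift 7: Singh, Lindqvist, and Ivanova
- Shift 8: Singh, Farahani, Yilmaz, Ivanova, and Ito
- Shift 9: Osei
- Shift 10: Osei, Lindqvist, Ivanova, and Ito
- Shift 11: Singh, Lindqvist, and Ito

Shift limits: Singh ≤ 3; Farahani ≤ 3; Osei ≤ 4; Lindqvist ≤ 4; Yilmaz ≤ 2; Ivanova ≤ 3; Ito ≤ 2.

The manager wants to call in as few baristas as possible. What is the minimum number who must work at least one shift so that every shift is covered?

4

12 slots to fill and no one can take more than 4, so at least ⌈12/4⌉ = 3 baristas are needed.
Any 3 baristas together have capacity at most 4+4+3 = 11 < 12 slots, so 3 can never suffice.
Singh, Farahani, Osei, and Ivanova alone can cover everything: Shift 1→Singh+Ivanova, Shift 2→Farahani, Shift 3→Singh, Shift 4→Farahani, Shift 5→Osei, Shift 6→Ivanova, Shift 7→Ivanova, Shift 8→Farahani, Shift 9→Osei, Shift 10→Osei, Shift 11→Singh.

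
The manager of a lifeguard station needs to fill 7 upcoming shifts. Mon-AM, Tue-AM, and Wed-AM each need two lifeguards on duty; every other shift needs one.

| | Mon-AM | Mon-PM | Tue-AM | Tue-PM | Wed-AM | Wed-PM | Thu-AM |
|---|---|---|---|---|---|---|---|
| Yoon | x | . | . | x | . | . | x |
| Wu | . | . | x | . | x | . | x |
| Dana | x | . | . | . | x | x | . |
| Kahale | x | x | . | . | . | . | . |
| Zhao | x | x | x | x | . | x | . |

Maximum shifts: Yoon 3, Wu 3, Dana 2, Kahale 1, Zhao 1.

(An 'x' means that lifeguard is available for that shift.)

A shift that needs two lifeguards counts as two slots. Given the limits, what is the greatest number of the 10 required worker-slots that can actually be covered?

Total capacity across all lifeguards is 3+3+2+1+1 = 10, and 10 slots are needed, so at most 10 can be filled.
An assignment achieving 9: Mon-AM→Yoon, Mon-PM→Kahale, Tue-AM→Wu+Zhao, Tue-PM→Yoon, Wed-AM→Wu+Dana, Wed-PM→Dana, Thu-AM→Yoon.
Loads: Yoon 3/3, Wu 2/3, Dana 2/2, Kahale 1/1, Zhao 1/1.

9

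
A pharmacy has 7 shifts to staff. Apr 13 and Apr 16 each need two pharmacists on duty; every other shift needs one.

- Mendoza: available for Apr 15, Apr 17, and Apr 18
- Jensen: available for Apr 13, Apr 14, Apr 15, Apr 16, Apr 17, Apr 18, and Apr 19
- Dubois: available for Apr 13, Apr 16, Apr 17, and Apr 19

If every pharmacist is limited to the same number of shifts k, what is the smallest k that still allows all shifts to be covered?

3

With 3 pharmacists and 9 worker-slots to fill, someone must work at least ⌈9/3⌉ = 3 shifts, so k ≥ 3.
k = 3 works: Apr 13→Jensen+Dubois, Apr 14→Jensen, Apr 15→Mendoza, Apr 16→Jensen+Dubois, Apr 17→Mendoza, Apr 18→Mendoza, Apr 19→Dubois.
Loads: Mendoza 3, Jensen 3, Dubois 3 — all ≤ 3.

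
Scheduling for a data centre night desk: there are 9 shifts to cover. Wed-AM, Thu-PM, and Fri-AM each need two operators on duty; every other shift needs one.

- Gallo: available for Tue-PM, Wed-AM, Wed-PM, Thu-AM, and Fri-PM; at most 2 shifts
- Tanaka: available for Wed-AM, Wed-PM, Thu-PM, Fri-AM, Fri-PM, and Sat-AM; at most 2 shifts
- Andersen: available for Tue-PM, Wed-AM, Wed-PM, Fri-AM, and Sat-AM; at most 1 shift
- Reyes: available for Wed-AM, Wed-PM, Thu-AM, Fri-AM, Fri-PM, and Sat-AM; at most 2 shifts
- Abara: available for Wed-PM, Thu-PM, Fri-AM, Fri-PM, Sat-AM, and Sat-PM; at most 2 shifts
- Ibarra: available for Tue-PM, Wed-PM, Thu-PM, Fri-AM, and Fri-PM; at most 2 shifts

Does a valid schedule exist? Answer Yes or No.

Total capacity is 2+2+1+2+2+2 = 11 but 12 worker-slots are needed — infeasible.

No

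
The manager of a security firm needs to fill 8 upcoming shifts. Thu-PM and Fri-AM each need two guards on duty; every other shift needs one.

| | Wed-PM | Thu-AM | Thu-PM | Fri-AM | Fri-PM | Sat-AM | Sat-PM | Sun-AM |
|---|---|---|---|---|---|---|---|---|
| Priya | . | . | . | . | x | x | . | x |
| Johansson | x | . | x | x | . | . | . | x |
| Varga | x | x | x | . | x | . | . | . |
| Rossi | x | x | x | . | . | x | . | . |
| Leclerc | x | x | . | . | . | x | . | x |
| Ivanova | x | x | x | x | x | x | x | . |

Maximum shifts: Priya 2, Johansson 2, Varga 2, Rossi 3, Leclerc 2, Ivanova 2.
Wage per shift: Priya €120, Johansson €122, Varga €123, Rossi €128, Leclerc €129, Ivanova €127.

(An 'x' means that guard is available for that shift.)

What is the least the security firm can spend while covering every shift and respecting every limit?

€1240

Fri-AM can only be covered by Johansson and Ivanova, so that assignment is forced.
Sat-PM can only be covered by Ivanova, so that assignment is forced.
Picking the cheapest available guard for each shift independently would cost €1226, but that ignores the shift limits.
An optimal schedule: Wed-PM→Johansson, Thu-AM→Varga, Thu-PM→Varga+Rossi, Fri-AM→Johansson+Ivanova, Fri-PM→Priya, Sat-AM→Rossi, Sat-PM→Ivanova, Sun-AM→Priya.
Total: 122 + 123 + 123 + 128 + 122 + 127 + 120 + 128 + 127 + 120 = €1240.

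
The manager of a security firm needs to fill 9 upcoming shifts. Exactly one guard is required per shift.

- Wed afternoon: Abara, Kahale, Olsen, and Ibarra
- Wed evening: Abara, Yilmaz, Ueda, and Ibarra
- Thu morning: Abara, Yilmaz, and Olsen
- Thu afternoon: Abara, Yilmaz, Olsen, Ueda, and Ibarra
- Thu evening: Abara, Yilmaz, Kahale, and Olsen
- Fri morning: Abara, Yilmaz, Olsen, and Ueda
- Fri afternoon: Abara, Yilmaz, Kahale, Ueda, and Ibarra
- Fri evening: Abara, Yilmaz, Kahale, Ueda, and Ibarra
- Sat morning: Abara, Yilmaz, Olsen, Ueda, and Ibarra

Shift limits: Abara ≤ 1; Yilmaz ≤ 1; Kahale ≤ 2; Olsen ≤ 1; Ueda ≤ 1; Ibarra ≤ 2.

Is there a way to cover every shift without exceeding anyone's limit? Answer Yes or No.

Total capacity is 1+1+2+1+1+2 = 8 but 9 worker-slots are needed — infeasible.

No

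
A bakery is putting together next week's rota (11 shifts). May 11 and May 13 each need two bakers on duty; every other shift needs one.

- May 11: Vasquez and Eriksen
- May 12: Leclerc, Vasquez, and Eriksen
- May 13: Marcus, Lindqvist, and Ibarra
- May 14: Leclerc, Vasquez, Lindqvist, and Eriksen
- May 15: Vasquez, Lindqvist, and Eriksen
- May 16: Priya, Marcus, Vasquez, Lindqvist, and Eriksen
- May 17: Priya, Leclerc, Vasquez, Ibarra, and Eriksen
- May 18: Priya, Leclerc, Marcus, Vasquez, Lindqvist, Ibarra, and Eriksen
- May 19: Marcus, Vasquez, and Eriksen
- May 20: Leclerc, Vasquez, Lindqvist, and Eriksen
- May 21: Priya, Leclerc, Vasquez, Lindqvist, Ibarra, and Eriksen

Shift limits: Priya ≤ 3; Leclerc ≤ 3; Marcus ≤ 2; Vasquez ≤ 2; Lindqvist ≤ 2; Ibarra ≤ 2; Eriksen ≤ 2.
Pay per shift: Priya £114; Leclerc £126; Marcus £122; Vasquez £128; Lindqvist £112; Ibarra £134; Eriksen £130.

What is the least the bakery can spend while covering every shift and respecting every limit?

£1574

May 11 can only be covered by Vasquez and Eriksen, so that assignment is forced.
Picking the cheapest available baker for each shift independently would cost £1526, but that ignores the shift limits.
An optimal schedule: May 11→Vasquez+Eriksen, May 12→Leclerc, May 13→Marcus+Lindqvist, May 14→Leclerc, May 15→Vasquez, May 16→Priya, May 17→Priya, May 18→Lindqvist, May 19→Marcus, May 20→Leclerc, May 21→Priya.
Total: 128 + 130 + 126 + 122 + 112 + 126 + 128 + 114 + 114 + 112 + 122 + 126 + 114 = £1574.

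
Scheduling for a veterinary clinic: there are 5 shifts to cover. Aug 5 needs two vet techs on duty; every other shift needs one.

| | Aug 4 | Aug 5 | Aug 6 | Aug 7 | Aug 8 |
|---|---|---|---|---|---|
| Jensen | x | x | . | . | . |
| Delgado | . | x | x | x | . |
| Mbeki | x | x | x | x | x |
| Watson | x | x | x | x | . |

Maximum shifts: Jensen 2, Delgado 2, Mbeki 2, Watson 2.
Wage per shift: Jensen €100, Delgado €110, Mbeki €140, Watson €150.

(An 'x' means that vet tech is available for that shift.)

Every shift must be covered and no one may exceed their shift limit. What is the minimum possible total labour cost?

Aug 8 can only be covered by Mbeki, so that assignment is forced.
Picking the cheapest available vet tech for each shift independently would cost €670, but that ignores the shift limits.
An optimal schedule: Aug 4→Jensen, Aug 5→Jensen+Mbeki, Aug 6→Delgado, Aug 7→Delgado, Aug 8→Mbeki.
Total: 100 + 100 + 140 + 110 + 110 + 140 = €700.

€700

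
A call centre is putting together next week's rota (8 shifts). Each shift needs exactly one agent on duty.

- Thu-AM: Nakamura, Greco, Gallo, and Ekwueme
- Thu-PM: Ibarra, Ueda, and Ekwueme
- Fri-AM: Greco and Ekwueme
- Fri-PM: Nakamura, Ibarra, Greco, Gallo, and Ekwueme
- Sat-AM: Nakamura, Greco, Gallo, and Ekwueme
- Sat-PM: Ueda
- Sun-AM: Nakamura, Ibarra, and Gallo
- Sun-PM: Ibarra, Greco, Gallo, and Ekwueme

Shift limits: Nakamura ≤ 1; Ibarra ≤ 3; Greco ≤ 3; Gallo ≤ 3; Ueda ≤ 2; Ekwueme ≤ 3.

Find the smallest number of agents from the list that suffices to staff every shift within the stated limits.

3

8 slots to fill and no one can take more than 3, so at least ⌈8/3⌉ = 3 agents are needed.
Ibarra, Greco, and Ueda alone can cover everything: Thu-AM→Greco, Thu-PM→Ueda, Fri-AM→Greco, Fri-PM→Ibarra, Sat-AM→Greco, Sat-PM→Ueda, Sun-AM→Ibarra, Sun-PM→Ibarra.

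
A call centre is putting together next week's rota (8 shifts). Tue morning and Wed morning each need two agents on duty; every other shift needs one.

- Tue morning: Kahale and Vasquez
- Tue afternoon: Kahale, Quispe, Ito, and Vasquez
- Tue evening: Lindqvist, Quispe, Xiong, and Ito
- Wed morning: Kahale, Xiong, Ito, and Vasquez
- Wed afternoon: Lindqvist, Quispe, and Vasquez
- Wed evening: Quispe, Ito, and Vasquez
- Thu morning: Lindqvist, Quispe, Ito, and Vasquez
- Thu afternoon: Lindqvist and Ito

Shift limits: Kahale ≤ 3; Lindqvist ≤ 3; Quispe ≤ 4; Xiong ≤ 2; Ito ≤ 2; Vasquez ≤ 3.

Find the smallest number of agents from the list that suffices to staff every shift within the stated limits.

4

10 slots to fill and no one can take more than 4, so at least ⌈10/4⌉ = 3 agents are needed.
No set of 3 agents can cover every shift (each such set leaves at least one shift with no one available or exceeds a cap).
Kahale, Lindqvist, Quispe, and Vasquez alone can cover everything: Tue morning→Kahale+Vasquez, Tue afternoon→Kahale, Tue evening→Lindqvist, Wed morning→Kahale+Vasquez, Wed afternoon→Lindqvist, Wed evening→Quispe, Thu morning→Quispe, Thu afternoon→Lindqvist.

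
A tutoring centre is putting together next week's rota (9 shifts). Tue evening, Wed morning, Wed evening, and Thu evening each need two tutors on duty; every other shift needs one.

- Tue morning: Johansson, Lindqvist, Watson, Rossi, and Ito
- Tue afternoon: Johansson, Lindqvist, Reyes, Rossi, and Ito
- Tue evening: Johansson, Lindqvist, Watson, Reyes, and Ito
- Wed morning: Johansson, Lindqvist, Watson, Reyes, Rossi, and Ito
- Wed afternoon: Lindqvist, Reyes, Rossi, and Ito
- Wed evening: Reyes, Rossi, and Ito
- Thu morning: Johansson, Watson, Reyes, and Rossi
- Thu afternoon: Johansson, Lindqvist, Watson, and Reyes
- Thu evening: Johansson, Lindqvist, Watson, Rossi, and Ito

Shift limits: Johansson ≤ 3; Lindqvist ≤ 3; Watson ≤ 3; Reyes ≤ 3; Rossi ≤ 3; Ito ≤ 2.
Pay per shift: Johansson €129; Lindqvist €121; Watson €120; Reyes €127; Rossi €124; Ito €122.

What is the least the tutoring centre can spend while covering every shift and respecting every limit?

€1593

Picking the cheapest available tutor for each shift independently would cost €1571, but that ignores the shift limits.
An optimal schedule: Tue morning→Watson, Tue afternoon→Lindqvist, Tue evening→Lindqvist+Reyes, Wed morning→Rossi+Reyes, Wed afternoon→Lindqvist, Wed evening→Ito+Rossi, Thu morning→Watson, Thu afternoon→Watson, Thu evening→Ito+Rossi.
Total: 120 + 121 + 121 + 127 + 124 + 127 + 121 + 122 + 124 + 120 + 120 + 122 + 124 = €1593.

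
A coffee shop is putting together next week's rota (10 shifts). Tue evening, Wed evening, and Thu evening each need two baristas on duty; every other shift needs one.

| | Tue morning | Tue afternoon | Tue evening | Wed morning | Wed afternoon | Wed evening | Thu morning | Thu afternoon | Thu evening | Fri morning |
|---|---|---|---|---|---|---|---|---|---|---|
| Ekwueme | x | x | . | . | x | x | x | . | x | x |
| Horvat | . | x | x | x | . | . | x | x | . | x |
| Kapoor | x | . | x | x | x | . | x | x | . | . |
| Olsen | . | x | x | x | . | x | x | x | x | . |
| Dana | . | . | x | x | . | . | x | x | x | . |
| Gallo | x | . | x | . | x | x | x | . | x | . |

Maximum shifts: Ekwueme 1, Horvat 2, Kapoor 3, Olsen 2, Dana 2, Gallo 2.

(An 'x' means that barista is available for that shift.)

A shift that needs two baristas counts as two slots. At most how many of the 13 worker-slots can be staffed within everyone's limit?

Total capacity across all baristas is 1+2+3+2+2+2 = 12, and 13 slots are needed, so at most 12 can be filled.
An assignment achieving 12: Tue morning→Kapoor, Tue afternoon→Horvat, Tue evening→Dana+Gallo, Wed morning→Horvat, Wed afternoon→Kapoor, Wed evening→Olsen+Gallo, Thu afternoon→Kapoor, Thu evening→Olsen+Dana, Fri morning→Ekwueme.
Loads: Ekwueme 1/1, Horvat 2/2, Kapoor 3/3, Olsen 2/2, Dana 2/2, Gallo 2/2.

12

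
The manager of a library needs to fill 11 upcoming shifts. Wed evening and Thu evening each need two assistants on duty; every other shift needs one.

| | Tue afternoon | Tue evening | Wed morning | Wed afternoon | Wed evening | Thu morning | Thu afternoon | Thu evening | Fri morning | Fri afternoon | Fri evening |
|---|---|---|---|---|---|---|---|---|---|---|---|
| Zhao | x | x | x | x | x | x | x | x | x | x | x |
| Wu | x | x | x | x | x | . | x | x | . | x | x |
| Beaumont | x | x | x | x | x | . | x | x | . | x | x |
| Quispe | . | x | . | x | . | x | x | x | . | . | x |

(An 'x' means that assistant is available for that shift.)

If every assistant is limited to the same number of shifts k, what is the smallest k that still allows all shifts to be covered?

With 4 assistants and 13 worker-slots to fill, someone must work at least ⌈13/4⌉ = 4 shifts, so k ≥ 4.
k = 4 works: Tue afternoon→Zhao, Tue evening→Wu, Wed morning→Zhao, Wed afternoon→Wu, Wed evening→Wu+Beaumont, Thu morning→Zhao, Thu afternoon→Beaumont, Thu evening→Beaumont+Quispe, Fri morning→Zhao, Fri afternoon→Wu, Fri evening→Beaumont.
Loads: Zhao 4, Wu 4, Beaumont 4, Quispe 1 — all ≤ 4.

4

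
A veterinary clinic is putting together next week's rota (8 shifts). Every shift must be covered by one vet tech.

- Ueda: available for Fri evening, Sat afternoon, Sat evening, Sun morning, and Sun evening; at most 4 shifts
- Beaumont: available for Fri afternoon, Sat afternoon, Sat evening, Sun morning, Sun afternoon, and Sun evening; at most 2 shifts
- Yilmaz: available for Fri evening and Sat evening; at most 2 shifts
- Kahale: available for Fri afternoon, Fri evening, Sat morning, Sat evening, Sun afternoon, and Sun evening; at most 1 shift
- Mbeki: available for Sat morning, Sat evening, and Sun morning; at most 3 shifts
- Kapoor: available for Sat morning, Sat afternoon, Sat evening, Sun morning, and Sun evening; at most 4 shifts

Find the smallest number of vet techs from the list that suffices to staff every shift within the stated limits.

3

8 slots to fill and no one can take more than 4, so at least ⌈8/4⌉ = 2 vet techs are needed.
Shifts {Fri afternoon, Fri evening, Sat morning} need 3 slots, but among the vet techs available for them (Ueda, Beaumont, Yilmaz, Kahale, Mbeki, and Kapoor) any 2 together supply at most 2. So 2 vet techs are not enough.
Ueda, Beaumont, and Mbeki alone can cover everything: Fri afternoon→Beaumont, Fri evening→Ueda, Sat morning→Mbeki, Sat afternoon→Ueda, Sat evening→Ueda, Sun morning→Mbeki, Sun afternoon→Beaumont, Sun evening→Ueda.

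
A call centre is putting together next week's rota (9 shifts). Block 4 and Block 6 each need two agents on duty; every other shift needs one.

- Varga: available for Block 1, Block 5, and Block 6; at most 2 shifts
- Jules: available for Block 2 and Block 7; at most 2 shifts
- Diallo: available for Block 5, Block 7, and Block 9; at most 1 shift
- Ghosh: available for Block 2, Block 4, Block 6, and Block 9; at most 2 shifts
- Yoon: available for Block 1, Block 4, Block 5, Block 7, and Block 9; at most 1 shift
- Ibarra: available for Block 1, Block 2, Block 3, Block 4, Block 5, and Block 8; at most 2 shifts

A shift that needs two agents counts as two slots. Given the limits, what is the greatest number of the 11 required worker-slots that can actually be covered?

Total capacity across all agents is 2+2+1+2+1+2 = 10, and 11 slots are needed, so at most 10 can be filled.
An assignment achieving 10: Block 1→Varga, Block 2→Jules, Block 3→Ibarra, Block 4→Ghosh+Yoon, Block 6→Varga+Ghosh, Block 7→Jules, Block 8→Ibarra, Block 9→Diallo.
Loads: Varga 2/2, Jules 2/2, Diallo 1/1, Ghosh 2/2, Yoon 1/1, Ibarra 2/2.

10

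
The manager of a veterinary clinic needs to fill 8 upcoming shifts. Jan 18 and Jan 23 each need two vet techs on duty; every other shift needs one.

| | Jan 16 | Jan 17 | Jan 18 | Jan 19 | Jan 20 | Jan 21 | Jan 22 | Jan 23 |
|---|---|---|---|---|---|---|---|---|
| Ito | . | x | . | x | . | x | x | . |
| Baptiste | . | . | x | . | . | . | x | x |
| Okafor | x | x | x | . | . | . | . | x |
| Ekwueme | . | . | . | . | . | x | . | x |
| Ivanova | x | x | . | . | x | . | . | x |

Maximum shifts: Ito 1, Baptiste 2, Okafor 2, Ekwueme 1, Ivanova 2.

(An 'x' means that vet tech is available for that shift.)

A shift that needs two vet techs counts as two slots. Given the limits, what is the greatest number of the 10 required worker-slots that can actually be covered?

Total capacity across all vet techs is 1+2+2+1+2 = 8, and 10 slots are needed, so at most 8 can be filled.
An assignment achieving 8: Jan 16→Okafor, Jan 17→Ivanova, Jan 18→Baptiste+Okafor, Jan 19→Ito, Jan 20→Ivanova, Jan 21→Ekwueme, Jan 22→Baptiste.
Loads: Ito 1/1, Baptiste 2/2, Okafor 2/2, Ekwueme 1/1, Ivanova 2/2.

8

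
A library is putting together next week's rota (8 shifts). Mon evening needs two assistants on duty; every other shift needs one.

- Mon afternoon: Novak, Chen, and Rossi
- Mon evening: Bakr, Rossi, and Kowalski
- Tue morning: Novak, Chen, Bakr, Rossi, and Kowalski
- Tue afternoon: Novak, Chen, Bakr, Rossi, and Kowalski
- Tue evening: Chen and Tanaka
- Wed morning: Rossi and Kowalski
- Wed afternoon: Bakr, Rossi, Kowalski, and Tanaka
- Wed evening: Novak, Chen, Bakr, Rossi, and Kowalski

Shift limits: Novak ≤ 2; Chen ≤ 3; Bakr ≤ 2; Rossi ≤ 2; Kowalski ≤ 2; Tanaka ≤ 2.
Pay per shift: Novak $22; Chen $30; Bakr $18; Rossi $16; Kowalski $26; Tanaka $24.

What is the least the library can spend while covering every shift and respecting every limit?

$186

Picking the cheapest available assistant for each shift independently would cost $154, but that ignores the shift limits.
An optimal schedule: Mon afternoon→Rossi, Mon evening→Bakr+Kowalski, Tue morning→Bakr, Tue afternoon→Novak, Tue evening→Tanaka, Wed morning→Rossi, Wed afternoon→Tanaka, Wed evening→Novak.
Total: 16 + 18 + 26 + 18 + 22 + 24 + 16 + 24 + 22 = $186.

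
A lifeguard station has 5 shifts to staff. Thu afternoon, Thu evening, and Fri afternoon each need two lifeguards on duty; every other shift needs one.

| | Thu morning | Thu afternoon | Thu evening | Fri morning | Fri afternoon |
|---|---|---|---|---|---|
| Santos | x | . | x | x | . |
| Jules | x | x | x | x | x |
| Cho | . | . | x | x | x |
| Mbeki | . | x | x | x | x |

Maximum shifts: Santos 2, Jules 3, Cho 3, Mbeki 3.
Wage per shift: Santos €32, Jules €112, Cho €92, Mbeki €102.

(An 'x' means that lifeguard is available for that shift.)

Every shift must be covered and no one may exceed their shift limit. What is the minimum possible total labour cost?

€656

Thu afternoon can only be covered by Jules and Mbeki, so that assignment is forced.
Picking the cheapest available lifeguard for each shift independently would cost €596, but that ignores the shift limits.
An optimal schedule: Thu morning→Santos, Thu afternoon→Mbeki+Jules, Thu evening→Santos+Cho, Fri morning→Cho, Fri afternoon→Cho+Mbeki.
Total: 32 + 102 + 112 + 32 + 92 + 92 + 92 + 102 = €656.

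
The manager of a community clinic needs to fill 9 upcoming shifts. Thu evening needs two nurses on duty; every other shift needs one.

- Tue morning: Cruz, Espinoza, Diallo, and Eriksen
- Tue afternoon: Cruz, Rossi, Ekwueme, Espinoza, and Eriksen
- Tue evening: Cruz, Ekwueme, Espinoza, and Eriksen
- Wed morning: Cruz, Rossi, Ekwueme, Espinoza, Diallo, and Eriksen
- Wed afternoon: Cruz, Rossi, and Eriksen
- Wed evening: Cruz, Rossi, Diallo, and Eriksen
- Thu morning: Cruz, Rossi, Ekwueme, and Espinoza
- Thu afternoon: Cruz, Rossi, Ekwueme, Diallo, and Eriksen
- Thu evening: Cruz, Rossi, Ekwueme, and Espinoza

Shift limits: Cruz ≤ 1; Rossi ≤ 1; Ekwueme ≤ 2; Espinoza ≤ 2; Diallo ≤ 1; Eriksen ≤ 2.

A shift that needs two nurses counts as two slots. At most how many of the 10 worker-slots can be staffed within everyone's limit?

9

Total capacity across all nurses is 1+1+2+2+1+2 = 9, and 10 slots are needed, so at most 9 can be filled.
An assignment achieving 9: Tue morning→Espinoza, Tue afternoon→Eriksen, Tue evening→Ekwueme, Wed morning→Eriksen, Wed afternoon→Cruz, Wed evening→Rossi, Thu morning→Ekwueme, Thu afternoon→Diallo, Thu evening→Espinoza.
Loads: Cruz 1/1, Rossi 1/1, Ekwueme 2/2, Espinoza 2/2, Diallo 1/1, Eriksen 2/2.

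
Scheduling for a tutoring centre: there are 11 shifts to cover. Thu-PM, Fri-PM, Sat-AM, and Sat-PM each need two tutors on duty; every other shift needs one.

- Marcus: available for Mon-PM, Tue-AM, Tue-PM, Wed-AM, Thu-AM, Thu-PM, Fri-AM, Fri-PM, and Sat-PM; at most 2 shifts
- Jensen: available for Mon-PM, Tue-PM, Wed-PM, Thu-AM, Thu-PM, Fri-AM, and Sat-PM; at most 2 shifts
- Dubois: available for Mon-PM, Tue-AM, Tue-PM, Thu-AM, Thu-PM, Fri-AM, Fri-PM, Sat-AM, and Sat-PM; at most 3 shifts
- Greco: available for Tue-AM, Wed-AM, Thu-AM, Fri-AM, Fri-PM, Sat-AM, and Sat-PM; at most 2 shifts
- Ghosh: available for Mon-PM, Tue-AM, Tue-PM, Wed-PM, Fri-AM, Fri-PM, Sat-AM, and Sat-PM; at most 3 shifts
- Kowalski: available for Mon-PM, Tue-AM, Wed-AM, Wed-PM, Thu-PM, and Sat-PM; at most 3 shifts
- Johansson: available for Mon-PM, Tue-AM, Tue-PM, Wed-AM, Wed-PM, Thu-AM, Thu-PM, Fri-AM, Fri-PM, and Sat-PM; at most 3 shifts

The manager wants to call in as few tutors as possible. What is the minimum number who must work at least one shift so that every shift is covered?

6

15 slots to fill and no one can take more than 3, so at least ⌈15/3⌉ = 5 tutors are needed.
Any 5 tutors together have capacity at most 3+3+3+3+2 = 14 < 15 slots, so 5 can never suffice.
Marcus, Jensen, Dubois, Greco, Ghosh, and Kowalski alone can cover everything: Mon-PM→Dubois, Tue-AM→Kowalski, Tue-PM→Marcus, Wed-AM→Marcus, Wed-PM→Jensen, Thu-AM→Jensen, Thu-PM→Dubois+Kowalski, Fri-AM→Ghosh, Fri-PM→Greco+Ghosh, Sat-AM→Dubois+Greco, Sat-PM→Ghosh+Kowalski.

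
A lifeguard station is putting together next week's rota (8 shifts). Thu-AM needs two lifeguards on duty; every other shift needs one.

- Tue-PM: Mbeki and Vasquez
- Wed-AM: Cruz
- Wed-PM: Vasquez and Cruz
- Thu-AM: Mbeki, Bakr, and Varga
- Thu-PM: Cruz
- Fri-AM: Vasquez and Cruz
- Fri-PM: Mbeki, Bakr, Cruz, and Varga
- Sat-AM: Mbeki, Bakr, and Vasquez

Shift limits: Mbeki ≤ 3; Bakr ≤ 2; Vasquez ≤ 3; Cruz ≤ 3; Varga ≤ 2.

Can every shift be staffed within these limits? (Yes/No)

Wed-AM can only be covered by Cruz, so that assignment is forced.
Thu-PM can only be covered by Cruz, so that assignment is forced.
One valid schedule: Tue-PM→Mbeki, Wed-AM→Cruz, Wed-PM→Vasquez, Thu-AM→Mbeki+Bakr, Thu-PM→Cruz, Fri-AM→Vasquez, Fri-PM→Bakr, Sat-AM→Mbeki.
Loads: Mbeki 3/3, Bakr 2/2, Vasquez 2/3, Cruz 2/3, Varga 0/2 — all within limits.

Yes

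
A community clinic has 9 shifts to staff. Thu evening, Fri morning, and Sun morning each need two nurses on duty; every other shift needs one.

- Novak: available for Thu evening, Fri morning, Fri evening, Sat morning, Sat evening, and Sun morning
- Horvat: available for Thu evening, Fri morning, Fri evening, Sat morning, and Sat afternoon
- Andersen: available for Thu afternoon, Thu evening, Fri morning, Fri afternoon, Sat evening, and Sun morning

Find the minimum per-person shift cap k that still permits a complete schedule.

With 3 nurses and 12 worker-slots to fill, someone must work at least ⌈12/3⌉ = 4 shifts, so k ≥ 4.
k = 4 works: Thu afternoon→Andersen, Thu evening→Novak+Horvat, Fri morning→Horvat+Andersen, Fri afternoon→Andersen, Fri evening→Novak, Sat morning→Horvat, Sat afternoon→Horvat, Sat evening→Novak, Sun morning→Novak+Andersen.
Loads: Novak 4, Horvat 4, Andersen 4 — all ≤ 4.

4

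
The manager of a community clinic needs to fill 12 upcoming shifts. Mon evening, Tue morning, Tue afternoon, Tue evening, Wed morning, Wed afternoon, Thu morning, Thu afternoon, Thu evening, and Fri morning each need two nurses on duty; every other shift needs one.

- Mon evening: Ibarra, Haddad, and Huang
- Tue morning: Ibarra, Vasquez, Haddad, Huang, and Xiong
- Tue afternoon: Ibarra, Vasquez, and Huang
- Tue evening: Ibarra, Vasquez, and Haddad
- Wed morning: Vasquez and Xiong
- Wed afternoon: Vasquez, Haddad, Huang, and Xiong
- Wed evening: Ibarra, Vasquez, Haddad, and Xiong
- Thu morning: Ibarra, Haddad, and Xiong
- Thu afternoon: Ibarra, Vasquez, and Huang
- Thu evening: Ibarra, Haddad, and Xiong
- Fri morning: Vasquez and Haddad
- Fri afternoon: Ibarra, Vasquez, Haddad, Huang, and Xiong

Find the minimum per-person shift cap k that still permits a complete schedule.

With 5 nurses and 22 worker-slots to fill, someone must work at least ⌈22/5⌉ = 5 shifts, so k ≥ 5.
k = 5 works: Mon evening→Ibarra+Haddad, Tue morning→Huang+Xiong, Tue afternoon→Ibarra+Vasquez, Tue evening→Ibarra+Vasquez, Wed morning→Vasquez+Xiong, Wed afternoon→Huang+Xiong, Wed evening→Haddad, Thu morning→Ibarra+Haddad, Thu afternoon→Ibarra+Vasquez, Thu evening→Haddad+Xiong, Fri morning→Vasquez+Haddad, Fri afternoon→Huang.
Loads: Ibarra 5, Vasquez 5, Haddad 5, Huang 3, Xiong 4 — all ≤ 5.

5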